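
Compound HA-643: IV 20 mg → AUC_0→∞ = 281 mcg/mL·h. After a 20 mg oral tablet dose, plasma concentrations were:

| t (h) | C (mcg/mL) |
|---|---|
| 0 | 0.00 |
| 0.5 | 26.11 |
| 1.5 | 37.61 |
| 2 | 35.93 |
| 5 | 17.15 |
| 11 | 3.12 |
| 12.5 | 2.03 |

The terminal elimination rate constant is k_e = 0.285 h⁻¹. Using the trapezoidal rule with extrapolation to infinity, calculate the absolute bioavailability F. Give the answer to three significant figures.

Trapezoidal AUC_0→12.5 (oral tablet):
  [0→0.5]: (0.00+26.11)/2 × 0.5 = 6.5275
  [0.5→1.5]: (26.11+37.61)/2 × 1 = 31.86
  [1.5→2]: (37.61+35.93)/2 × 0.5 = 18.385
  [2→5]: (35.93+17.15)/2 × 3 = 79.62
  [5→11]: (17.15+3.12)/2 × 6 = 60.81
  [11→12.5]: (3.12+2.03)/2 × 1.5 = 3.8625
  Sum = 201.065 mcg/mL·h
Tail: C_last/k_e = 2.03/0.285 = 7.123
AUC_0→∞ (oral tablet) = 201.065 + 7.123 = 208.188 mcg/mL·h
F = (AUC_ev/D_ev)/(AUC_iv/D_iv) = (208.188/20)/(281/20) = 10.4094/14.05 = 0.7409

F = 0.741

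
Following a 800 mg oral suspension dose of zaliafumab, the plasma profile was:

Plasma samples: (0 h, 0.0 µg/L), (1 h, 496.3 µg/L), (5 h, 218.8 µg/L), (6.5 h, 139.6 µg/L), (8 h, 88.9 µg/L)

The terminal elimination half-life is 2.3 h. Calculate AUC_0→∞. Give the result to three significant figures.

AUC = 2410 µg/L·h

Trapezoidal AUC_0→8:
  [0→1]: (0.0+496.3)/2 × 1 = 248.15
  [1→5]: (496.3+218.8)/2 × 4 = 1430.2
  [5→6.5]: (218.8+139.6)/2 × 1.5 = 268.8
  [6.5→8]: (139.6+88.9)/2 × 1.5 = 171.375
  Sum = 2118.525 µg/L·h
k_e = ln2 / t½ = 0.693147 / 2.3 = 0.3014 h^-1
Extrapolated tail: C_last / k_e = 88.9 / 0.3014 = 294.957
AUC_0→∞ = 2118.525 + 294.957 = 2413.482 µg/L·h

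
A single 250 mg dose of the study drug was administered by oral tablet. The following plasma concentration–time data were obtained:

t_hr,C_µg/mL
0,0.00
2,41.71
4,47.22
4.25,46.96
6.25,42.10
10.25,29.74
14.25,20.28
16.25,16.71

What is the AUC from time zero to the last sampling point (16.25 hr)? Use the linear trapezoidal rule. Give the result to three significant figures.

Trapezoidal AUC_0→16.25:
  [0→2]: (0.00+41.71)/2 × 2 = 41.71
  [2→4]: (41.71+47.22)/2 × 2 = 88.93
  [4→4.25]: (47.22+46.96)/2 × 0.25 = 11.7725
  [4.25→6.25]: (46.96+42.10)/2 × 2 = 89.06
  [6.25→10.25]: (42.10+29.74)/2 × 4 = 143.68
  [10.25→14.25]: (29.74+20.28)/2 × 4 = 100.04
  [14.25→16.25]: (20.28+16.71)/2 × 2 = 36.99
  Sum = 512.1825 µg/mL·hr

AUC = 512 µg/mL·hr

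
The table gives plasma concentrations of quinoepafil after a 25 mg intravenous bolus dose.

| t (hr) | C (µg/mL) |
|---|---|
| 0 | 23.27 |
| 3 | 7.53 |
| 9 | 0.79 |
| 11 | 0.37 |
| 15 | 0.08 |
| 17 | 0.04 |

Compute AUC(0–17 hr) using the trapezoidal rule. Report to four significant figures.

AUC = 73.34 µg/mL·hr

Trapezoidal AUC_0→17:
  [0→3]: (23.27+7.53)/2 × 3 = 46.2
  [3→9]: (7.53+0.79)/2 × 6 = 24.96
  [9→11]: (0.79+0.37)/2 × 2 = 1.16
  [11→15]: (0.37+0.08)/2 × 4 = 0.9
  [15→17]: (0.08+0.04)/2 × 2 = 0.12
  Sum = 73.34 µg/mL·hr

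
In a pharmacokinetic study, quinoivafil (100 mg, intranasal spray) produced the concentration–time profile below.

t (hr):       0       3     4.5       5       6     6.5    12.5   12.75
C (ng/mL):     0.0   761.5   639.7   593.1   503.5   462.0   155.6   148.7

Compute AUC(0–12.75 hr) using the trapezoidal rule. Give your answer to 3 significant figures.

AUC = 5180 ng/mL·hr

Trapezoidal AUC_0→12.75:
  [0→3]: (0.0+761.5)/2 × 3 = 1142.25
  [3→4.5]: (761.5+639.7)/2 × 1.5 = 1050.9
  [4.5→5]: (639.7+593.1)/2 × 0.5 = 308.2
  [5→6]: (593.1+503.5)/2 × 1 = 548.3
  [6→6.5]: (503.5+462.0)/2 × 0.5 = 241.375
  [6.5→12.5]: (462.0+155.6)/2 × 6 = 1852.8
  [12.5→12.75]: (155.6+148.7)/2 × 0.25 = 38.0375
  Sum = 5181.8625 ng/mL·hr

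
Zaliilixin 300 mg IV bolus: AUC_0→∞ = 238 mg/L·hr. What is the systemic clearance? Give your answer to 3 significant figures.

CL = 1.26 L/hr

CL = Dose_iv / AUC_0→∞
   = 300 / 238 = 1.2605 L/hr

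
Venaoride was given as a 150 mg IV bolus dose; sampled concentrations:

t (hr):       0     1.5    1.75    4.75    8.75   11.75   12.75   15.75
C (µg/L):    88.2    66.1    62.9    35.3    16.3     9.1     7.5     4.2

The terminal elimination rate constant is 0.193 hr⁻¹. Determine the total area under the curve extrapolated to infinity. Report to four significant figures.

Trapezoidal AUC_0→15.75:
  [0→1.5]: (88.2+66.1)/2 × 1.5 = 115.725
  [1.5→1.75]: (66.1+62.9)/2 × 0.25 = 16.125
  [1.75→4.75]: (62.9+35.3)/2 × 3 = 147.3
  [4.75→8.75]: (35.3+16.3)/2 × 4 = 103.2
  [8.75→11.75]: (16.3+9.1)/2 × 3 = 38.1
  [11.75→12.75]: (9.1+7.5)/2 × 1 = 8.3
  [12.75→15.75]: (7.5+4.2)/2 × 3 = 17.55
  Sum = 446.3 µg/L·hr
Extrapolated tail: C_last / k_e = 4.2 / 0.193 = 21.762
AUC_0→∞ = 446.3 + 21.762 = 468.062 µg/L·hr

AUC = 468.1 µg/L·hr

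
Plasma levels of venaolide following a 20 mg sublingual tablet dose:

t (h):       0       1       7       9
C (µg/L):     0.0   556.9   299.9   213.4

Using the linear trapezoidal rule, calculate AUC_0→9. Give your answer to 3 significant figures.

AUC = 3360 µg/L·h

Trapezoidal AUC_0→9:
  [0→1]: (0.0+556.9)/2 × 1 = 278.45
  [1→7]: (556.9+299.9)/2 × 6 = 2570.4
  [7→9]: (299.9+213.4)/2 × 2 = 513.3
  Sum = 3362.15 µg/L·h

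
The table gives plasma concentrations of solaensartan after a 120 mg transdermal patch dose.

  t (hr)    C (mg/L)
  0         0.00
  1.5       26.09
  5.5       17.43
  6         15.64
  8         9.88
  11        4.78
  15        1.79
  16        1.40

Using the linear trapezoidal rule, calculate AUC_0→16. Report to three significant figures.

AUC = 177 mg/L·hr

Trapezoidal AUC_0→16:
  [0→1.5]: (0.00+26.09)/2 × 1.5 = 19.5675
  [1.5→5.5]: (26.09+17.43)/2 × 4 = 87.04
  [5.5→6]: (17.43+15.64)/2 × 0.5 = 8.2675
  [6→8]: (15.64+9.88)/2 × 2 = 25.52
  [8→11]: (9.88+4.78)/2 × 3 = 21.99
  [11→15]: (4.78+1.79)/2 × 4 = 13.14
  [15→16]: (1.79+1.40)/2 × 1 = 1.595
  Sum = 177.12 mg/L·hr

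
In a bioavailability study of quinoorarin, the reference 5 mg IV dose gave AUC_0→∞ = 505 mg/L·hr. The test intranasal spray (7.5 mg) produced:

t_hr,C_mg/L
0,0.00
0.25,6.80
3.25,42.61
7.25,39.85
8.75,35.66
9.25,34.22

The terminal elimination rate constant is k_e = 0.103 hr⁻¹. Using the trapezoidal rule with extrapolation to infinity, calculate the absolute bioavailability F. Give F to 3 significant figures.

F = 0.853

Trapezoidal AUC_0→9.25 (intranasal spray):
  [0→0.25]: (0.00+6.80)/2 × 0.25 = 0.85
  [0.25→3.25]: (6.80+42.61)/2 × 3 = 74.115
  [3.25→7.25]: (42.61+39.85)/2 × 4 = 164.92
  [7.25→8.75]: (39.85+35.66)/2 × 1.5 = 56.6325
  [8.75→9.25]: (35.66+34.22)/2 × 0.5 = 17.47
  Sum = 313.9875 mg/L·hr
Tail: C_last/k_e = 34.22/0.103 = 332.233
AUC_0→∞ (intranasal spray) = 313.9875 + 332.233 = 646.2205 mg/L·hr
F = (AUC_ev/D_ev)/(AUC_iv/D_iv) = (646.2205/7.5)/(505/5) = 86.1627/101 = 0.8531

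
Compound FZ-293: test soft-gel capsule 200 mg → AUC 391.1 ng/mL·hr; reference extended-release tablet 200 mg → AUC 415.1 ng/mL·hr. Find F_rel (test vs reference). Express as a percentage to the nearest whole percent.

F_rel = 94%

F_rel = (AUC_test/D_test) / (AUC_ref/D_ref)
      = (391.1/200) / (415.1/200)
      = 1.9555 / 2.0755 = 0.9422 = 94.22%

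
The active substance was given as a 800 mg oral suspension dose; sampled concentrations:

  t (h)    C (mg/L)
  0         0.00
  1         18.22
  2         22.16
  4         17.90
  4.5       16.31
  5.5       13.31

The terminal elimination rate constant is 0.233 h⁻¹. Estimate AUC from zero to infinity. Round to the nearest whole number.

Trapezoidal AUC_0→5.5:
  [0→1]: (0.00+18.22)/2 × 1 = 9.11
  [1→2]: (18.22+22.16)/2 × 1 = 20.19
  [2→4]: (22.16+17.90)/2 × 2 = 40.06
  [4→4.5]: (17.90+16.31)/2 × 0.5 = 8.5525
  [4.5→5.5]: (16.31+13.31)/2 × 1 = 14.81
  Sum = 92.7225 mg/L·h
Extrapolated tail: C_last / k_e = 13.31 / 0.233 = 57.124
AUC_0→∞ = 92.7225 + 57.124 = 149.8465 mg/L·h

AUC = 150 mg/L·h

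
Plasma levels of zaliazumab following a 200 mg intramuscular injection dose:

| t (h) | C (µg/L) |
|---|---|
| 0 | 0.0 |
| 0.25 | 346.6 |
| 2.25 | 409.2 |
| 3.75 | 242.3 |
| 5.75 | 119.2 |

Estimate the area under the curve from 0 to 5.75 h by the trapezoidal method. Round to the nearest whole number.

Trapezoidal AUC_0→5.75:
  [0→0.25]: (0.0+346.6)/2 × 0.25 = 43.325
  [0.25→2.25]: (346.6+409.2)/2 × 2 = 755.8
  [2.25→3.75]: (409.2+242.3)/2 × 1.5 = 488.625
  [3.75→5.75]: (242.3+119.2)/2 × 2 = 361.5
  Sum = 1649.25 µg/L·h

AUC = 1649 µg/L·h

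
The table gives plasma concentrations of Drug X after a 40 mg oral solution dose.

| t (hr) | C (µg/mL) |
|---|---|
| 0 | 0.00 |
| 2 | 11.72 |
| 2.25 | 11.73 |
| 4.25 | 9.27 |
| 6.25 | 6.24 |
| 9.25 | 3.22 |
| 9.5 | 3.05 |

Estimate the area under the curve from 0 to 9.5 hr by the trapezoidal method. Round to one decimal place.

AUC = 66.1 µg/mL·hr

Trapezoidal AUC_0→9.5:
  [0→2]: (0.00+11.72)/2 × 2 = 11.72
  [2→2.25]: (11.72+11.73)/2 × 0.25 = 2.93125
  [2.25→4.25]: (11.73+9.27)/2 × 2 = 21.0
  [4.25→6.25]: (9.27+6.24)/2 × 2 = 15.51
  [6.25→9.25]: (6.24+3.22)/2 × 3 = 14.19
  [9.25→9.5]: (3.22+3.05)/2 × 0.25 = 0.78375
  Sum = 66.135 µg/mL·hr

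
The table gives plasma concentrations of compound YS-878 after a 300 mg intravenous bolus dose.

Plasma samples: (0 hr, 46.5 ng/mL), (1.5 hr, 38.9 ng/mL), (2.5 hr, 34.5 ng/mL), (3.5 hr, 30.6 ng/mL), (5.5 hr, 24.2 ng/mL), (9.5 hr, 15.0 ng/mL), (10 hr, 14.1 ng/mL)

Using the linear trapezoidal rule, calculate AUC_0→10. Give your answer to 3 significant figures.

AUC = 274 ng/mL·hr

Trapezoidal AUC_0→10:
  [0→1.5]: (46.5+38.9)/2 × 1.5 = 64.05
  [1.5→2.5]: (38.9+34.5)/2 × 1 = 36.7
  [2.5→3.5]: (34.5+30.6)/2 × 1 = 32.55
  [3.5→5.5]: (30.6+24.2)/2 × 2 = 54.8
  [5.5→9.5]: (24.2+15.0)/2 × 4 = 78.4
  [9.5→10]: (15.0+14.1)/2 × 0.5 = 7.275
  Sum = 273.775 ng/mL·hr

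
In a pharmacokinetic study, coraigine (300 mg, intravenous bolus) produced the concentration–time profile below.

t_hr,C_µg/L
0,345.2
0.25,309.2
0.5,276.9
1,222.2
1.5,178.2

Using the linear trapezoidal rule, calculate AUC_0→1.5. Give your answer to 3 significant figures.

AUC = 380 µg/L·hr

Trapezoidal AUC_0→1.5:
  [0→0.25]: (345.2+309.2)/2 × 0.25 = 81.8
  [0.25→0.5]: (309.2+276.9)/2 × 0.25 = 73.2625
  [0.5→1]: (276.9+222.2)/2 × 0.5 = 124.775
  [1→1.5]: (222.2+178.2)/2 × 0.5 = 100.1
  Sum = 379.9375 µg/L·hr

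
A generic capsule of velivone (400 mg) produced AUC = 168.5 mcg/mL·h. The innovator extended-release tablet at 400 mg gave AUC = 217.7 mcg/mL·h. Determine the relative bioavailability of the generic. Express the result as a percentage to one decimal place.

F_rel = 77.4%

F_rel = (AUC_test/D_test) / (AUC_ref/D_ref)
      = (168.5/400) / (217.7/400)
      = 0.42125 / 0.54425 = 0.7740 = 77.40%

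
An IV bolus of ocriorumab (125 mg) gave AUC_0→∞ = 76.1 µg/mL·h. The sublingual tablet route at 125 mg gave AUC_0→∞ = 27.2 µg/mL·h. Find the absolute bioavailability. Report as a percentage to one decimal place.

F = (AUC_ev / D_ev) / (AUC_iv / D_iv)
  = (27.2/125) / (76.1/125)
  = 0.2176 / 0.6088 = 0.3574
  = 35.74%

F = 35.7%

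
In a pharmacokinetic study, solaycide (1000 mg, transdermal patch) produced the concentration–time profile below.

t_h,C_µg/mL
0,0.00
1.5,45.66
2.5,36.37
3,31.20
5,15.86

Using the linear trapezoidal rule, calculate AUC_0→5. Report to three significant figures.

AUC = 139 µg/mL·h

Trapezoidal AUC_0→5:
  [0→1.5]: (0.00+45.66)/2 × 1.5 = 34.245
  [1.5→2.5]: (45.66+36.37)/2 × 1 = 41.015
  [2.5→3]: (36.37+31.20)/2 × 0.5 = 16.8925
  [3→5]: (31.20+15.86)/2 × 2 = 47.06
  Sum = 139.2125 µg/mL·h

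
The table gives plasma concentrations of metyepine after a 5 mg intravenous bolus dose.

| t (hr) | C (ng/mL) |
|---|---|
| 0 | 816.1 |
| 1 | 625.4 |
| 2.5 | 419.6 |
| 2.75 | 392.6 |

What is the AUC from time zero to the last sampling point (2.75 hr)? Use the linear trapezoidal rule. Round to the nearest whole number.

AUC = 1606 ng/mL·hr

Trapezoidal AUC_0→2.75:
  [0→1]: (816.1+625.4)/2 × 1 = 720.75
  [1→2.5]: (625.4+419.6)/2 × 1.5 = 783.75
  [2.5→2.75]: (419.6+392.6)/2 × 0.25 = 101.525
  Sum = 1606.025 ng/mL·hr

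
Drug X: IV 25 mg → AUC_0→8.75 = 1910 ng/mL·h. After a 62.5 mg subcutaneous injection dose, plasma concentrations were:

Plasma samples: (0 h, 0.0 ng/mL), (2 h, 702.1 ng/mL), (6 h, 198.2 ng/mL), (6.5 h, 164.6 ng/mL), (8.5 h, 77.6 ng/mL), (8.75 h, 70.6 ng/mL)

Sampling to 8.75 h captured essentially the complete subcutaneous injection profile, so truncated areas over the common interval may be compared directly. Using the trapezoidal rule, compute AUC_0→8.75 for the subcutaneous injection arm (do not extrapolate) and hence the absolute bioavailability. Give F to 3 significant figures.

Trapezoidal AUC_0→8.75 (subcutaneous injection):
  [0→2]: (0.0+702.1)/2 × 2 = 702.1
  [2→6]: (702.1+198.2)/2 × 4 = 1800.6
  [6→6.5]: (198.2+164.6)/2 × 0.5 = 90.7
  [6.5→8.5]: (164.6+77.6)/2 × 2 = 242.2
  [8.5→8.75]: (77.6+70.6)/2 × 0.25 = 18.525
  Sum = 2854.125 ng/mL·h
F = (AUC_ev/D_ev)/(AUC_iv/D_iv) = (2854.125/62.5)/(1910/25) = 45.666/76.4 = 0.5977

F = 0.598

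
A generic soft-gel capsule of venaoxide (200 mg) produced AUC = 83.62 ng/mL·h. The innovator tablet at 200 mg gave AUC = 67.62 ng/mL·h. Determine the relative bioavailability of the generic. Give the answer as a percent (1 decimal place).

F_rel = 123.7%

F_rel = (AUC_test/D_test) / (AUC_ref/D_ref)
      = (83.62/200) / (67.62/200)
      = 0.4181 / 0.3381 = 1.2366 = 123.66%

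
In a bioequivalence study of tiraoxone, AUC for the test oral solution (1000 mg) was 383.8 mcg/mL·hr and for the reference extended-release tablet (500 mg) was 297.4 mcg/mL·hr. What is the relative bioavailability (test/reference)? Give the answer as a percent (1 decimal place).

F_rel = (AUC_test/D_test) / (AUC_ref/D_ref)
      = (383.8/1000) / (297.4/500)
      = 0.3838 / 0.5948 = 0.6453 = 64.53%

F_rel = 64.5%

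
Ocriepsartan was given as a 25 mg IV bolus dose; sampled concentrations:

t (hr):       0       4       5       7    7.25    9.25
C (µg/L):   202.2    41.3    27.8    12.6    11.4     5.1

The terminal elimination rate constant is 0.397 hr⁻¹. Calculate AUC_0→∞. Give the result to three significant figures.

AUC = 594 µg/L·hr

Trapezoidal AUC_0→9.25:
  [0→4]: (202.2+41.3)/2 × 4 = 487.0
  [4→5]: (41.3+27.8)/2 × 1 = 34.55
  [5→7]: (27.8+12.6)/2 × 2 = 40.4
  [7→7.25]: (12.6+11.4)/2 × 0.25 = 3.0
  [7.25→9.25]: (11.4+5.1)/2 × 2 = 16.5
  Sum = 581.45 µg/L·hr
Extrapolated tail: C_last / k_e = 5.1 / 0.397 = 12.846
AUC_0→∞ = 581.45 + 12.846 = 594.296 µg/L·hr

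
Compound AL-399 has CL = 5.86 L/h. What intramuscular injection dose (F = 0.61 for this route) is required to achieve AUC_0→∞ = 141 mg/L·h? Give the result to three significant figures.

Dose = 1350 mg

Dose = CL × AUC_0→∞ / F
     = 5.86 × 141 / 0.61 = 1354.52 mg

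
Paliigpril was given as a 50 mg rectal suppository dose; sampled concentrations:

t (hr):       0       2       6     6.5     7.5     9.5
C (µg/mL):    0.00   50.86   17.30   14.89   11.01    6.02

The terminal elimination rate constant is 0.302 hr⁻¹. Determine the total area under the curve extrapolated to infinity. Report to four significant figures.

Trapezoidal AUC_0→9.5:
  [0→2]: (0.00+50.86)/2 × 2 = 50.86
  [2→6]: (50.86+17.30)/2 × 4 = 136.32
  [6→6.5]: (17.30+14.89)/2 × 0.5 = 8.0475
  [6.5→7.5]: (14.89+11.01)/2 × 1 = 12.95
  [7.5→9.5]: (11.01+6.02)/2 × 2 = 17.03
  Sum = 225.2075 µg/mL·hr
Extrapolated tail: C_last / k_e = 6.02 / 0.302 = 19.934
AUC_0→∞ = 225.2075 + 19.934 = 245.1415 µg/mL·hr

AUC = 245.1 µg/mL·hr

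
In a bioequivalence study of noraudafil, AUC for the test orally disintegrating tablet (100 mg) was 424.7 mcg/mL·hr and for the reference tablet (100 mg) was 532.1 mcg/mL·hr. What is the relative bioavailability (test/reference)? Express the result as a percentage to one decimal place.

F_rel = 79.8%

F_rel = (AUC_test/D_test) / (AUC_ref/D_ref)
      = (424.7/100) / (532.1/100)
      = 4.247 / 5.321 = 0.7982 = 79.82%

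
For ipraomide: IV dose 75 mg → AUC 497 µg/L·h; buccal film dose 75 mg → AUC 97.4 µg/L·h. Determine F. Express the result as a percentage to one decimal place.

F = (AUC_ev / D_ev) / (AUC_iv / D_iv)
  = (97.4/75) / (497/75)
  = 1.29867 / 6.62667 = 0.1960
  = 19.60%

F = 19.6%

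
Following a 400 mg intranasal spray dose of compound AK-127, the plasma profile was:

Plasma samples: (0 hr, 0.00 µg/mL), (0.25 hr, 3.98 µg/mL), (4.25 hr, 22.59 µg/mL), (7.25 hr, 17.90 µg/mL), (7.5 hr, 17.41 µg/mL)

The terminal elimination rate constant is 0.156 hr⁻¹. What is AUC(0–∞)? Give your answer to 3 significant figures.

Trapezoidal AUC_0→7.5:
  [0→0.25]: (0.00+3.98)/2 × 0.25 = 0.4975
  [0.25→4.25]: (3.98+22.59)/2 × 4 = 53.14
  [4.25→7.25]: (22.59+17.90)/2 × 3 = 60.735
  [7.25→7.5]: (17.90+17.41)/2 × 0.25 = 4.41375
  Sum = 118.78625 µg/mL·hr
Extrapolated tail: C_last / k_e = 17.41 / 0.156 = 111.603
AUC_0→∞ = 118.78625 + 111.603 = 230.38925 µg/mL·hr

AUC = 230 µg/mL·hr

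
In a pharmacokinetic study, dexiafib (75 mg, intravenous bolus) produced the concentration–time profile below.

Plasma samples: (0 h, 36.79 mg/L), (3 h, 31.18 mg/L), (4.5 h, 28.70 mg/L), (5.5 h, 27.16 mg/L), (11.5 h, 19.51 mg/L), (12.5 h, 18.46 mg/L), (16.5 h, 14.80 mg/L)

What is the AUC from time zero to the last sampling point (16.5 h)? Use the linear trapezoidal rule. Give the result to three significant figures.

Trapezoidal AUC_0→16.5:
  [0→3]: (36.79+31.18)/2 × 3 = 101.955
  [3→4.5]: (31.18+28.70)/2 × 1.5 = 44.91
  [4.5→5.5]: (28.70+27.16)/2 × 1 = 27.93
  [5.5→11.5]: (27.16+19.51)/2 × 6 = 140.01
  [11.5→12.5]: (19.51+18.46)/2 × 1 = 18.985
  [12.5→16.5]: (18.46+14.80)/2 × 4 = 66.52
  Sum = 400.31 mg/L·h

AUC = 400 mg/L·h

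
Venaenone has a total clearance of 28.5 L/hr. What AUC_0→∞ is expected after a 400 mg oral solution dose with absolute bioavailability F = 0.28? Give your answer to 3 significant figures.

AUC_0→∞ = F × Dose / CL
        = 0.28 × 400 / 28.5 = 3.92982 mg/L·hr

AUC = 3.93 mg/L·hr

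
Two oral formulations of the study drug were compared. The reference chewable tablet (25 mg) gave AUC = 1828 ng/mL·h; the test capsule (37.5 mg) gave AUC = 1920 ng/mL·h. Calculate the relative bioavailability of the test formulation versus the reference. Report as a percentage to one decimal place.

F_rel = 70.0%

F_rel = (AUC_test/D_test) / (AUC_ref/D_ref)
      = (1920/37.5) / (1828/25)
      = 51.2 / 73.12 = 0.7002 = 70.02%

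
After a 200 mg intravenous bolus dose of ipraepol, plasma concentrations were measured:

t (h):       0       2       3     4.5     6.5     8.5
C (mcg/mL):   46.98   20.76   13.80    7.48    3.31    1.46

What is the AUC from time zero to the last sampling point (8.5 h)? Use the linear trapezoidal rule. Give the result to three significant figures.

Trapezoidal AUC_0→8.5:
  [0→2]: (46.98+20.76)/2 × 2 = 67.74
  [2→3]: (20.76+13.80)/2 × 1 = 17.28
  [3→4.5]: (13.80+7.48)/2 × 1.5 = 15.96
  [4.5→6.5]: (7.48+3.31)/2 × 2 = 10.79
  [6.5→8.5]: (3.31+1.46)/2 × 2 = 4.77
  Sum = 116.54 mcg/mL·h

AUC = 117 mcg/mL·h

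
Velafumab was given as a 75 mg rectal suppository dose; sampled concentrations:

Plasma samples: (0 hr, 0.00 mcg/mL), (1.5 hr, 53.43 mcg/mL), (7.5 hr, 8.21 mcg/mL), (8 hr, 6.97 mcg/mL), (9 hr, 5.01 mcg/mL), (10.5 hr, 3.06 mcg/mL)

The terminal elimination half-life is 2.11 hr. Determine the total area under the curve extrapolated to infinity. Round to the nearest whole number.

AUC = 250 mcg/mL·hr

Trapezoidal AUC_0→10.5:
  [0→1.5]: (0.00+53.43)/2 × 1.5 = 40.0725
  [1.5→7.5]: (53.43+8.21)/2 × 6 = 184.92
  [7.5→8]: (8.21+6.97)/2 × 0.5 = 3.795
  [8→9]: (6.97+5.01)/2 × 1 = 5.99
  [9→10.5]: (5.01+3.06)/2 × 1.5 = 6.0525
  Sum = 240.83 mcg/mL·hr
k_e = ln2 / t½ = 0.693147 / 2.11 = 0.3285 hr^-1
Extrapolated tail: C_last / k_e = 3.06 / 0.3285 = 9.315
AUC_0→∞ = 240.83 + 9.315 = 250.145 mcg/mL·hr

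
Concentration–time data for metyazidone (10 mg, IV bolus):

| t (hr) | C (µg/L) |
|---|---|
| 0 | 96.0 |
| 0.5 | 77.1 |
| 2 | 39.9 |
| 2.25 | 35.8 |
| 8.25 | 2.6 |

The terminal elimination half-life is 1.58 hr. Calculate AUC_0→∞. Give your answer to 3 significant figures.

AUC = 262 µg/L·hr

Trapezoidal AUC_0→8.25:
  [0→0.5]: (96.0+77.1)/2 × 0.5 = 43.275
  [0.5→2]: (77.1+39.9)/2 × 1.5 = 87.75
  [2→2.25]: (39.9+35.8)/2 × 0.25 = 9.4625
  [2.25→8.25]: (35.8+2.6)/2 × 6 = 115.2
  Sum = 255.6875 µg/L·hr
k_e = ln2 / t½ = 0.693147 / 1.58 = 0.4387 hr^-1
Extrapolated tail: C_last / k_e = 2.6 / 0.4387 = 5.927
AUC_0→∞ = 255.6875 + 5.927 = 261.6145 µg/L·hr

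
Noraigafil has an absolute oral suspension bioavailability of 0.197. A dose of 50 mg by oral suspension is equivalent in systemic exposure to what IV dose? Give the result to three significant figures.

D_iv = 9.85 mg

Systemic exposure from an extravascular dose = F × D_ev, so the equivalent IV dose is F × D_ev.
D_iv = F × D_ev = 0.197 × 50 = 9.85 mg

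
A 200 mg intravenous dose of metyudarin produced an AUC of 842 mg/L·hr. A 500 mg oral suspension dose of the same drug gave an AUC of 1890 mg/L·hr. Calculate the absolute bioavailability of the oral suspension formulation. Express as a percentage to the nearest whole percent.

F = (AUC_ev / D_ev) / (AUC_iv / D_iv)
  = (1890/500) / (842/200)
  = 3.78 / 4.21 = 0.8979
  = 89.79%

F = 90%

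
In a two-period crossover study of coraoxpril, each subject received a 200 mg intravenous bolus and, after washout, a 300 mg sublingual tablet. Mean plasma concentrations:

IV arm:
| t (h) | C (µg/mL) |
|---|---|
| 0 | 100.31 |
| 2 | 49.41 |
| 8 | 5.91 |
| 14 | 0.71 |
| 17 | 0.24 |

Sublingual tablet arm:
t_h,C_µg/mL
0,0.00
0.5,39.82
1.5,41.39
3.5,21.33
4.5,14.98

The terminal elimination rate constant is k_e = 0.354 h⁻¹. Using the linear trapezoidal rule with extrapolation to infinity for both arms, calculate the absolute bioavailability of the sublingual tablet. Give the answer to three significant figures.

F = 0.343

Trapezoidal AUC_0→17 (IV):
  [0→2]: (100.31+49.41)/2 × 2 = 149.72
  [2→8]: (49.41+5.91)/2 × 6 = 165.96
  [8→14]: (5.91+0.71)/2 × 6 = 19.86
  [14→17]: (0.71+0.24)/2 × 3 = 1.425
  Sum = 336.965 µg/mL·h
IV tail: 0.24/0.354 = 0.678; AUC_iv,0→∞ = 336.965 + 0.678 = 337.643 µg/mL·h
Trapezoidal AUC_0→4.5 (sublingual tablet):
  [0→0.5]: (0.00+39.82)/2 × 0.5 = 9.955
  [0.5→1.5]: (39.82+41.39)/2 × 1 = 40.605
  [1.5→3.5]: (41.39+21.33)/2 × 2 = 62.72
  [3.5→4.5]: (21.33+14.98)/2 × 1 = 18.155
  Sum = 131.435 µg/mL·h
sublingual tablet tail: 14.98/0.354 = 42.316; AUC_ev,0→∞ = 131.435 + 42.316 = 173.751 µg/mL·h
F = (AUC_ev/D_ev)/(AUC_iv/D_iv) = (173.751/300)/(337.643/200) = 0.57917/1.688215 = 0.3431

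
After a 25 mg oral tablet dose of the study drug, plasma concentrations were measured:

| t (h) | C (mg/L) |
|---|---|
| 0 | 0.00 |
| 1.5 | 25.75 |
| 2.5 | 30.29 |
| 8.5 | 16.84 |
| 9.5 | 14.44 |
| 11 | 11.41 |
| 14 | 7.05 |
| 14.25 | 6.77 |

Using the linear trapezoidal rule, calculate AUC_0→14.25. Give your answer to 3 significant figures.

Trapezoidal AUC_0→14.25:
  [0→1.5]: (0.00+25.75)/2 × 1.5 = 19.3125
  [1.5→2.5]: (25.75+30.29)/2 × 1 = 28.02
  [2.5→8.5]: (30.29+16.84)/2 × 6 = 141.39
  [8.5→9.5]: (16.84+14.44)/2 × 1 = 15.64
  [9.5→11]: (14.44+11.41)/2 × 1.5 = 19.3875
  [11→14]: (11.41+7.05)/2 × 3 = 27.69
  [14→14.25]: (7.05+6.77)/2 × 0.25 = 1.7275
  Sum = 253.1675 mg/L·h

AUC = 253 mg/L·h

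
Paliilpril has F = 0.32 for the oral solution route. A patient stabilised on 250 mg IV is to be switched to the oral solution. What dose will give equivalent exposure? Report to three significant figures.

For equal systemic exposure: F × D_ev = D_iv
D_ev = D_iv / F = 250 / 0.32 = 781.25 mg

D_oral = 781 mg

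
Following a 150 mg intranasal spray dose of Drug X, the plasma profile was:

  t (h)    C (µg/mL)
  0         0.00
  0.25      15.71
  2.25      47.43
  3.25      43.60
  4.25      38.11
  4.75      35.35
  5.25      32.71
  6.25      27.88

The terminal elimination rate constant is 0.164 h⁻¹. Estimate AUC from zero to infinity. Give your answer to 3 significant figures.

AUC = 387 µg/mL·h

Trapezoidal AUC_0→6.25:
  [0→0.25]: (0.00+15.71)/2 × 0.25 = 1.96375
  [0.25→2.25]: (15.71+47.43)/2 × 2 = 63.14
  [2.25→3.25]: (47.43+43.60)/2 × 1 = 45.515
  [3.25→4.25]: (43.60+38.11)/2 × 1 = 40.855
  [4.25→4.75]: (38.11+35.35)/2 × 0.5 = 18.365
  [4.75→5.25]: (35.35+32.71)/2 × 0.5 = 17.015
  [5.25→6.25]: (32.71+27.88)/2 × 1 = 30.295
  Sum = 217.14875 µg/mL·h
Extrapolated tail: C_last / k_e = 27.88 / 0.164 = 170.000
AUC_0→∞ = 217.14875 + 170.000 = 387.14875 µg/mL·h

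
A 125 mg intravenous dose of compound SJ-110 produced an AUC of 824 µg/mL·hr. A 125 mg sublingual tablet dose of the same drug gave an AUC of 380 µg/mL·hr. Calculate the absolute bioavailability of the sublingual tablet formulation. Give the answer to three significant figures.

F = 0.461

F = (AUC_ev / D_ev) / (AUC_iv / D_iv)
  = (380/125) / (824/125)
  = 3.04 / 6.592 = 0.4612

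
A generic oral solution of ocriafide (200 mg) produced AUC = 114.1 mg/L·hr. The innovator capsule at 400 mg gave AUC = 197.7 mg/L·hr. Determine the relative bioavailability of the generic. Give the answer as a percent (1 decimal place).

F_rel = 115.4%

F_rel = (AUC_test/D_test) / (AUC_ref/D_ref)
      = (114.1/200) / (197.7/400)
      = 0.5705 / 0.49425 = 1.1543 = 115.43%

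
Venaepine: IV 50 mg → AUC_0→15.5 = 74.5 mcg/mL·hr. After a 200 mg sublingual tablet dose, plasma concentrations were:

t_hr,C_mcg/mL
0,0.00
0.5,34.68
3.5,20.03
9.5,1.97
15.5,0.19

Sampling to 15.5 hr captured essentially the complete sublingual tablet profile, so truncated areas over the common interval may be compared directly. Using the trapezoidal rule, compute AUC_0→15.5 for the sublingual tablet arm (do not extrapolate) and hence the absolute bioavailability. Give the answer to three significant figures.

F = 0.548

Trapezoidal AUC_0→15.5 (sublingual tablet):
  [0→0.5]: (0.00+34.68)/2 × 0.5 = 8.67
  [0.5→3.5]: (34.68+20.03)/2 × 3 = 82.065
  [3.5→9.5]: (20.03+1.97)/2 × 6 = 66.0
  [9.5→15.5]: (1.97+0.19)/2 × 6 = 6.48
  Sum = 163.215 mcg/mL·hr
F = (AUC_ev/D_ev)/(AUC_iv/D_iv) = (163.215/200)/(74.5/50) = 0.816075/1.49 = 0.5477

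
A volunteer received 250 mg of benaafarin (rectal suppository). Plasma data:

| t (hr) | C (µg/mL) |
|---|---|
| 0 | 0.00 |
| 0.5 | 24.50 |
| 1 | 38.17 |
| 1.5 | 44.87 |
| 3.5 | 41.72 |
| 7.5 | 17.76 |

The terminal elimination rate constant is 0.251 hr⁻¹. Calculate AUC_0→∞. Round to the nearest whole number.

AUC = 319 µg/mL·hr

Trapezoidal AUC_0→7.5:
  [0→0.5]: (0.00+24.50)/2 × 0.5 = 6.125
  [0.5→1]: (24.50+38.17)/2 × 0.5 = 15.6675
  [1→1.5]: (38.17+44.87)/2 × 0.5 = 20.76
  [1.5→3.5]: (44.87+41.72)/2 × 2 = 86.59
  [3.5→7.5]: (41.72+17.76)/2 × 4 = 118.96
  Sum = 248.1025 µg/mL·hr
Extrapolated tail: C_last / k_e = 17.76 / 0.251 = 70.757
AUC_0→∞ = 248.1025 + 70.757 = 318.8595 µg/mL·hr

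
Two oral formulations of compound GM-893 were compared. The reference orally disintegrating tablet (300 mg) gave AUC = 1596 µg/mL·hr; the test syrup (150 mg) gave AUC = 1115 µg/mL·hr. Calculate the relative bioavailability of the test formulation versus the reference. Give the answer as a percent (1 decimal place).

F_rel = (AUC_test/D_test) / (AUC_ref/D_ref)
      = (1115/150) / (1596/300)
      = 7.43333 / 5.32 = 1.3972 = 139.72%

F_rel = 139.7%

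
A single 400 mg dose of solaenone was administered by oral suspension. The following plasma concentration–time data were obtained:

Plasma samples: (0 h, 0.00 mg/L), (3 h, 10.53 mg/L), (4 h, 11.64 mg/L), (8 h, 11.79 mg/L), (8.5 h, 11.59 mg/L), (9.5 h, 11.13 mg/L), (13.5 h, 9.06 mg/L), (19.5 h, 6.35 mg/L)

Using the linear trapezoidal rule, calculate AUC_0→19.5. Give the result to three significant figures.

Trapezoidal AUC_0→19.5:
  [0→3]: (0.00+10.53)/2 × 3 = 15.795
  [3→4]: (10.53+11.64)/2 × 1 = 11.085
  [4→8]: (11.64+11.79)/2 × 4 = 46.86
  [8→8.5]: (11.79+11.59)/2 × 0.5 = 5.845
  [8.5→9.5]: (11.59+11.13)/2 × 1 = 11.36
  [9.5→13.5]: (11.13+9.06)/2 × 4 = 40.38
  [13.5→19.5]: (9.06+6.35)/2 × 6 = 46.23
  Sum = 177.555 mg/L·h

AUC = 178 mg/L·h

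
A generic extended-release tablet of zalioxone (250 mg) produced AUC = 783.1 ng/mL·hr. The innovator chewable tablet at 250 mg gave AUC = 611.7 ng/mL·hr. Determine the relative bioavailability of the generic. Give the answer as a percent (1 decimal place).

F_rel = (AUC_test/D_test) / (AUC_ref/D_ref)
      = (783.1/250) / (611.7/250)
      = 3.1324 / 2.4468 = 1.2802 = 128.02%

F_rel = 128.0%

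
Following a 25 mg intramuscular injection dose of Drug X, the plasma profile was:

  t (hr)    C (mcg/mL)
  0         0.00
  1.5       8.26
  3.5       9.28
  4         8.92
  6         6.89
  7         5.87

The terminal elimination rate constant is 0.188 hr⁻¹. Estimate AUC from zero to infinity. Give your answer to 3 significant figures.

AUC = 81.7 mcg/mL·hr

Trapezoidal AUC_0→7:
  [0→1.5]: (0.00+8.26)/2 × 1.5 = 6.195
  [1.5→3.5]: (8.26+9.28)/2 × 2 = 17.54
  [3.5→4]: (9.28+8.92)/2 × 0.5 = 4.55
  [4→6]: (8.92+6.89)/2 × 2 = 15.81
  [6→7]: (6.89+5.87)/2 × 1 = 6.38
  Sum = 50.475 mcg/mL·hr
Extrapolated tail: C_last / k_e = 5.87 / 0.188 = 31.223
AUC_0→∞ = 50.475 + 31.223 = 81.698 mcg/mL·hr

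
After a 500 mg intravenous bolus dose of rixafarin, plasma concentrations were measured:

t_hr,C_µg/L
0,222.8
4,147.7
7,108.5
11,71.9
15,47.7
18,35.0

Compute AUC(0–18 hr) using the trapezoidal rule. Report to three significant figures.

AUC = 1850 µg/L·hr

Trapezoidal AUC_0→18:
  [0→4]: (222.8+147.7)/2 × 4 = 741.0
  [4→7]: (147.7+108.5)/2 × 3 = 384.3
  [7→11]: (108.5+71.9)/2 × 4 = 360.8
  [11→15]: (71.9+47.7)/2 × 4 = 239.2
  [15→18]: (47.7+35.0)/2 × 3 = 124.05
  Sum = 1849.35 µg/L·hr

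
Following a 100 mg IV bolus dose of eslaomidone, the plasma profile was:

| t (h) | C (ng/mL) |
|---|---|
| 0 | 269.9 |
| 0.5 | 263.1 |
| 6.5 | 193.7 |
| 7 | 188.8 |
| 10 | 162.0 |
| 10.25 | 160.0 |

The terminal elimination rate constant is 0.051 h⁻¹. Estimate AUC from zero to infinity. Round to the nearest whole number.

AUC = 5303 ng/mL·h

Trapezoidal AUC_0→10.25:
  [0→0.5]: (269.9+263.1)/2 × 0.5 = 133.25
  [0.5→6.5]: (263.1+193.7)/2 × 6 = 1370.4
  [6.5→7]: (193.7+188.8)/2 × 0.5 = 95.625
  [7→10]: (188.8+162.0)/2 × 3 = 526.2
  [10→10.25]: (162.0+160.0)/2 × 0.25 = 40.25
  Sum = 2165.725 ng/mL·h
Extrapolated tail: C_last / k_e = 160.0 / 0.051 = 3137.255
AUC_0→∞ = 2165.725 + 3137.255 = 5302.98 ng/mL·h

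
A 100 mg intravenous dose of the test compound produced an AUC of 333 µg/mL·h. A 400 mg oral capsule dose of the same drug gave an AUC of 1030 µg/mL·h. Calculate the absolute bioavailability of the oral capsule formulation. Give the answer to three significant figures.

F = (AUC_ev / D_ev) / (AUC_iv / D_iv)
  = (1030/400) / (333/100)
  = 2.575 / 3.33 = 0.7733

F = 0.773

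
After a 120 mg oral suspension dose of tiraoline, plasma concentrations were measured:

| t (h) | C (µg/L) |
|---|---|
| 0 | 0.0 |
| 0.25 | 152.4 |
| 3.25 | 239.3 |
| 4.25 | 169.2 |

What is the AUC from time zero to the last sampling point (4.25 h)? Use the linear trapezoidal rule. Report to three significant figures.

Trapezoidal AUC_0→4.25:
  [0→0.25]: (0.0+152.4)/2 × 0.25 = 19.05
  [0.25→3.25]: (152.4+239.3)/2 × 3 = 587.55
  [3.25→4.25]: (239.3+169.2)/2 × 1 = 204.25
  Sum = 810.85 µg/L·h

AUC = 811 µg/L·h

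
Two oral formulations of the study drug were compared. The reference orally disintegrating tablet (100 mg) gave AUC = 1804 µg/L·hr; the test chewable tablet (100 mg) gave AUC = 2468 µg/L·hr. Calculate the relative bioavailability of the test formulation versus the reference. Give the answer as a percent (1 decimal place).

F_rel = 136.8%

F_rel = (AUC_test/D_test) / (AUC_ref/D_ref)
      = (2468/100) / (1804/100)
      = 24.68 / 18.04 = 1.3681 = 136.81%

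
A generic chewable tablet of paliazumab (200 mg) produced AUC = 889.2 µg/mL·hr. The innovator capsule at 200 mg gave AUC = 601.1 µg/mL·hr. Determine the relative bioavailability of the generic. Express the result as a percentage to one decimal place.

F_rel = 147.9%

F_rel = (AUC_test/D_test) / (AUC_ref/D_ref)
      = (889.2/200) / (601.1/200)
      = 4.446 / 3.0055 = 1.4793 = 147.93%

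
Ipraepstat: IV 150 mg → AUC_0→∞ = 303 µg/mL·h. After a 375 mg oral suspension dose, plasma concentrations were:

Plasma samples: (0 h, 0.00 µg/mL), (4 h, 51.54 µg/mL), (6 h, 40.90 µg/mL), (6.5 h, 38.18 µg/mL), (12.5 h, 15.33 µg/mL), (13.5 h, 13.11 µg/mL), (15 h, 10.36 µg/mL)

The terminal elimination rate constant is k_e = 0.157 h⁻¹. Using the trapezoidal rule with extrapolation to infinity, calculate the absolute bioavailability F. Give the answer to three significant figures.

F = 0.625

Trapezoidal AUC_0→15 (oral suspension):
  [0→4]: (0.00+51.54)/2 × 4 = 103.08
  [4→6]: (51.54+40.90)/2 × 2 = 92.44
  [6→6.5]: (40.90+38.18)/2 × 0.5 = 19.77
  [6.5→12.5]: (38.18+15.33)/2 × 6 = 160.53
  [12.5→13.5]: (15.33+13.11)/2 × 1 = 14.22
  [13.5→15]: (13.11+10.36)/2 × 1.5 = 17.6025
  Sum = 407.6425 µg/mL·h
Tail: C_last/k_e = 10.36/0.157 = 65.987
AUC_0→∞ (oral suspension) = 407.6425 + 65.987 = 473.6295 µg/mL·h
F = (AUC_ev/D_ev)/(AUC_iv/D_iv) = (473.6295/375)/(303/150) = 1.263012/2.02 = 0.6253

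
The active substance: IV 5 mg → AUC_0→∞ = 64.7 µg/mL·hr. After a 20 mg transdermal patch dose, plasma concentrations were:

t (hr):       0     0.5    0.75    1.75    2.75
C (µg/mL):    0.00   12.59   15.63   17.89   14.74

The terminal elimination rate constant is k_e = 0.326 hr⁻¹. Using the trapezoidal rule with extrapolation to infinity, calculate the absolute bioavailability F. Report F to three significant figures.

Trapezoidal AUC_0→2.75 (transdermal patch):
  [0→0.5]: (0.00+12.59)/2 × 0.5 = 3.1475
  [0.5→0.75]: (12.59+15.63)/2 × 0.25 = 3.5275
  [0.75→1.75]: (15.63+17.89)/2 × 1 = 16.76
  [1.75→2.75]: (17.89+14.74)/2 × 1 = 16.315
  Sum = 39.75 µg/mL·hr
Tail: C_last/k_e = 14.74/0.326 = 45.215
AUC_0→∞ (transdermal patch) = 39.75 + 45.215 = 84.965 µg/mL·hr
F = (AUC_ev/D_ev)/(AUC_iv/D_iv) = (84.965/20)/(64.7/5) = 4.24825/12.94 = 0.3283

F = 0.328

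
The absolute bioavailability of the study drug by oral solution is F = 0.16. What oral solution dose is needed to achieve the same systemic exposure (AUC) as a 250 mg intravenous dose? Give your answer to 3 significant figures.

D_oral = 1560 mg

For equal systemic exposure: F × D_ev = D_iv
D_ev = D_iv / F = 250 / 0.16 = 1562.5 mg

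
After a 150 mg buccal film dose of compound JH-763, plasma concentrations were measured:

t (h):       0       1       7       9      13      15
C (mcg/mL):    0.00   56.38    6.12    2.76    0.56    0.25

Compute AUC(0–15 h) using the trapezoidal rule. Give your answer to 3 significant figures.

AUC = 232 mcg/mL·h

Trapezoidal AUC_0→15:
  [0→1]: (0.00+56.38)/2 × 1 = 28.19
  [1→7]: (56.38+6.12)/2 × 6 = 187.5
  [7→9]: (6.12+2.76)/2 × 2 = 8.88
  [9→13]: (2.76+0.56)/2 × 4 = 6.64
  [13→15]: (0.56+0.25)/2 × 2 = 0.81
  Sum = 232.02 mcg/mL·h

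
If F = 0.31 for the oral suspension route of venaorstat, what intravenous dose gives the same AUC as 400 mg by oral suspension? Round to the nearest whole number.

D_iv = 124 mg

Systemic exposure from an extravascular dose = F × D_ev, so the equivalent IV dose is F × D_ev.
D_iv = F × D_ev = 0.31 × 400 = 124 mg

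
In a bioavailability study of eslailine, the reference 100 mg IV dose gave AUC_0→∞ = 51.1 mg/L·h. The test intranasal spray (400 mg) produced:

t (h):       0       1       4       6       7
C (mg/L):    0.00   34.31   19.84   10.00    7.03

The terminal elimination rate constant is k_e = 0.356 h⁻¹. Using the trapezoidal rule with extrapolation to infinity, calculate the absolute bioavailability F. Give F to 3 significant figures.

F = 0.766

Trapezoidal AUC_0→7 (intranasal spray):
  [0→1]: (0.00+34.31)/2 × 1 = 17.155
  [1→4]: (34.31+19.84)/2 × 3 = 81.225
  [4→6]: (19.84+10.00)/2 × 2 = 29.84
  [6→7]: (10.00+7.03)/2 × 1 = 8.515
  Sum = 136.735 mg/L·h
Tail: C_last/k_e = 7.03/0.356 = 19.747
AUC_0→∞ (intranasal spray) = 136.735 + 19.747 = 156.482 mg/L·h
F = (AUC_ev/D_ev)/(AUC_iv/D_iv) = (156.482/400)/(51.1/100) = 0.391205/0.511 = 0.7656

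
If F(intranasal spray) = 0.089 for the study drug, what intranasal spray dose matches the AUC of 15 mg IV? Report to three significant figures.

D_intranasal = 169 mg

For equal systemic exposure: F × D_ev = D_iv
D_ev = D_iv / F = 15 / 0.089 = 168.539 mg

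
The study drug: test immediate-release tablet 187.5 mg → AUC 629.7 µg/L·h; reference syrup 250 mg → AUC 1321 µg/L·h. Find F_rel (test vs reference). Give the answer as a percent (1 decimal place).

F_rel = (AUC_test/D_test) / (AUC_ref/D_ref)
      = (629.7/187.5) / (1321/250)
      = 3.3584 / 5.284 = 0.6356 = 63.56%

F_rel = 63.6%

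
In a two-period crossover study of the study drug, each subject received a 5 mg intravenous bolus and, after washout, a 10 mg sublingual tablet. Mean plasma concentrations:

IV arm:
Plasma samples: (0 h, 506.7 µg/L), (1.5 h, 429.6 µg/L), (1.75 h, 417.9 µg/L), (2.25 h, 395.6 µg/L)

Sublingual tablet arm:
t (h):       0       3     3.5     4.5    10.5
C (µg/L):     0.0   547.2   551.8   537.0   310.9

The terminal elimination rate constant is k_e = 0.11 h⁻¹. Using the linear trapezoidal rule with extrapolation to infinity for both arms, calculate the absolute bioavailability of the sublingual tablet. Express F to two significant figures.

F = 0.76

Trapezoidal AUC_0→2.25 (IV):
  [0→1.5]: (506.7+429.6)/2 × 1.5 = 702.225
  [1.5→1.75]: (429.6+417.9)/2 × 0.25 = 105.9375
  [1.75→2.25]: (417.9+395.6)/2 × 0.5 = 203.375
  Sum = 1011.5375 µg/L·h
IV tail: 395.6/0.11 = 3596.364; AUC_iv,0→∞ = 1011.5375 + 3596.364 = 4607.9015 µg/L·h
Trapezoidal AUC_0→10.5 (sublingual tablet):
  [0→3]: (0.0+547.2)/2 × 3 = 820.8
  [3→3.5]: (547.2+551.8)/2 × 0.5 = 274.75
  [3.5→4.5]: (551.8+537.0)/2 × 1 = 544.4
  [4.5→10.5]: (537.0+310.9)/2 × 6 = 2543.7
  Sum = 4183.65 µg/L·h
sublingual tablet tail: 310.9/0.11 = 2826.364; AUC_ev,0→∞ = 4183.65 + 2826.364 = 7010.014 µg/L·h
F = (AUC_ev/D_ev)/(AUC_iv/D_iv) = (7010.014/10)/(4607.9015/5) = 701.0014/921.5803 = 0.7607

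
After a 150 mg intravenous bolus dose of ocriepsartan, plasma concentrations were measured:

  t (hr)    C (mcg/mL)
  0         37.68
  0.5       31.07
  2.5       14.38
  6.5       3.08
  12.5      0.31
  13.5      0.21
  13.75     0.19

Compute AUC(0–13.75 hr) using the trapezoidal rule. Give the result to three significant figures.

Trapezoidal AUC_0→13.75:
  [0→0.5]: (37.68+31.07)/2 × 0.5 = 17.1875
  [0.5→2.5]: (31.07+14.38)/2 × 2 = 45.45
  [2.5→6.5]: (14.38+3.08)/2 × 4 = 34.92
  [6.5→12.5]: (3.08+0.31)/2 × 6 = 10.17
  [12.5→13.5]: (0.31+0.21)/2 × 1 = 0.26
  [13.5→13.75]: (0.21+0.19)/2 × 0.25 = 0.05
  Sum = 108.0375 mcg/mL·hr

AUC = 108 mcg/mL·hr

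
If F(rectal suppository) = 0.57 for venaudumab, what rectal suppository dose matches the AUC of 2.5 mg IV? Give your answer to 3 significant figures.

For equal systemic exposure: F × D_ev = D_iv
D_ev = D_iv / F = 2.5 / 0.57 = 4.38596 mg

D_rectal = 4.39 mg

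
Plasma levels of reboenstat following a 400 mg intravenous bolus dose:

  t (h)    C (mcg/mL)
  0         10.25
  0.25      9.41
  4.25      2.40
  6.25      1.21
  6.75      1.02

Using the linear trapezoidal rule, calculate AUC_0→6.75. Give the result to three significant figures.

AUC = 30.2 mcg/mL·h

Trapezoidal AUC_0→6.75:
  [0→0.25]: (10.25+9.41)/2 × 0.25 = 2.4575
  [0.25→4.25]: (9.41+2.40)/2 × 4 = 23.62
  [4.25→6.25]: (2.40+1.21)/2 × 2 = 3.61
  [6.25→6.75]: (1.21+1.02)/2 × 0.5 = 0.5575
  Sum = 30.245 mcg/mL·h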